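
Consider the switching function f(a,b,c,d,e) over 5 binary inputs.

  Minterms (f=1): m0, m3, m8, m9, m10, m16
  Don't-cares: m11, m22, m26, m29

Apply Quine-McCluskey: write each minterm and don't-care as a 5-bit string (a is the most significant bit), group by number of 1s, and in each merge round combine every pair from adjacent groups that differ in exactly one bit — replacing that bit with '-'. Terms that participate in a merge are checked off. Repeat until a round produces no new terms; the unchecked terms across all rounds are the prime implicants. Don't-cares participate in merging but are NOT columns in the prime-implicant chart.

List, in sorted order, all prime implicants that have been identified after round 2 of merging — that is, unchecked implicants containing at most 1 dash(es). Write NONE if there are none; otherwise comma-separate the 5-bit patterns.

size-2^0 implicants → 00000(✓)  00011(✓)  01000(✓)  01001(✓)  01010(✓)  01011(✓)  10000(✓)  10110  11010(✓)  11101
size-2^1 implicants → -0000  -1010  0-000  0-011  010-0(✓)  010-1(✓)  0100-(✓)  0101-(✓)
size-2^2 implicants → 010--
Unchecked terms (primes): -0000, -1010, 0-000, 0-011, 010--, 10110, 11101

-0000, -1010, 0-000, 0-011, 10110, 11101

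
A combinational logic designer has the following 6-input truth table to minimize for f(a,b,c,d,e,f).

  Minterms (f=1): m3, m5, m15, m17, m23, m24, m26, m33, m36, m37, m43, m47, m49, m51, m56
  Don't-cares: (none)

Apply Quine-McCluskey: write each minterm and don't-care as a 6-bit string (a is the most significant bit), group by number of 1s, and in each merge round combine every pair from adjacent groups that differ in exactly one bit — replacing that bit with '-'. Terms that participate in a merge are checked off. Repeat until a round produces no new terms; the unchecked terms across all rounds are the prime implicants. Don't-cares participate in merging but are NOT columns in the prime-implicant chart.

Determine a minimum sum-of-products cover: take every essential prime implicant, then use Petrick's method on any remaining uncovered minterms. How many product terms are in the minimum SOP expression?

Round 0: 000011 000101✓ 001111✓ 010001✓ 010111 011000✓ 011010✓ 100001✓ 100100✓ 100101✓ 101011✓ 101111✓ 110001✓ 110011✓ 111000✓
Round 1: -00101 -01111 -10001 -11000 0110-0 1-0001 100-01 10010- 101-11 1100-1
PIs = {-00101, -01111, -10001, -11000, 000011, 010111, 0110-0, 1-0001, 100-01, 10010-, 101-11, 1100-1}
Coverage chart:
  m3: 000011 ←essential
  m5: -00101 ←essential
  m15: -01111 ←essential
  m17: -10001 ←essential
  m23: 010111 ←essential
  m24: -11000,0110-0
  m26: 0110-0 ←essential
  m33: 1-0001,100-01
  m36: 10010- ←essential
  m37: -00101,100-01,10010-
  m43: 101-11 ←essential
  m47: -01111,101-11
  m49: -10001,1-0001,1100-1
  m51: 1100-1 ←essential
  m56: -11000 ←essential
Essential: -00101, -01111, -10001, -11000, 000011, 010111, 0110-0, 10010-, 101-11, 1100-1
Petrick residual → 1-0001
Min cover (11 terms): b'c'de'f + b'cdef + bc'd'e'f + bcd'e'f' + a'b'c'd'ef + a'bc'def + a'bcd'f' + ac'd'e'f + ab'c'de' + ab'cef + abc'd'f

11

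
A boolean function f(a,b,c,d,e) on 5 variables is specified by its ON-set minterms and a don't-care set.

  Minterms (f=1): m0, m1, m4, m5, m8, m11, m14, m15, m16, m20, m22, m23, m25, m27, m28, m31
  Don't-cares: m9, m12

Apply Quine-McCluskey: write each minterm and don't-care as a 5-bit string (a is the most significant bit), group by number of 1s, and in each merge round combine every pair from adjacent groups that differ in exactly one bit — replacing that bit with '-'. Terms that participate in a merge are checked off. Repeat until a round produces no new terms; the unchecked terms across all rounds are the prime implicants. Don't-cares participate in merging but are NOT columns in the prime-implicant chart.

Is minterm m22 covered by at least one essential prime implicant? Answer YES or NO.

Round 0: 00000✓ 00001✓ 00100✓ 00101✓ 01000✓ 01001✓ 01011✓ 01100✓ 01110✓ 01111✓ 10000✓ 10100✓ 10110✓ 10111✓ 11001✓ 11011✓ 11100✓ 11111✓
Round 1: -0000✓ -0100✓ -1001✓ -1011✓ -1100✓ -1111✓ 0-000✓ 0-001✓ 0-100✓ 00-00✓ 00-01✓ 0000-✓ 0010-✓ 01-00✓ 01-11✓ 010-1✓ 0100-✓ 011-0 0111- 1-100✓ 1-111 10-00✓ 101-0 1011- 11-11✓ 110-1✓
Round 2: --100 -0-00 -1-11 -10-1 0--00 0-00- 00-0-
PIs = {--100, -0-00, -1-11, -10-1, 0--00, 0-00-, 00-0-, 011-0, 0111-, 1-111, 101-0, 1011-}
Coverage chart:
  m0: -0-00,0--00,0-00-,00-0-
  m1: 0-00-,00-0-
  m4: --100,-0-00,0--00,00-0-
  m5: 00-0- ←essential
  m8: 0--00,0-00-
  m11: -1-11,-10-1
  m14: 011-0,0111-
  m15: -1-11,0111-
  m16: -0-00 ←essential
  m20: --100,-0-00,101-0
  m22: 101-0,1011-
  m23: 1-111,1011-
  m25: -10-1 ←essential
  m27: -1-11,-10-1
  m28: --100 ←essential
  m31: -1-11,1-111
Essential: --100, -0-00, -10-1, 00-0-

NO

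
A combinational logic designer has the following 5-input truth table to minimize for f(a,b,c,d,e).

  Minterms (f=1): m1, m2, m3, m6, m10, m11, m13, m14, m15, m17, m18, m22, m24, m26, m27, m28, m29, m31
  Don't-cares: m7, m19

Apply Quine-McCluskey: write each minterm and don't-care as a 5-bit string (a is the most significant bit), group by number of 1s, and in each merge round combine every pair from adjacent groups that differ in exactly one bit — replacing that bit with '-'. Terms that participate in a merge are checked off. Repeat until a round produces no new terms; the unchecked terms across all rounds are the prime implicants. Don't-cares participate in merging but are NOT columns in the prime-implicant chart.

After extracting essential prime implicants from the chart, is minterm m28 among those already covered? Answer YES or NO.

NO

[col 0] 00001*, 00010*, 00011*, 00110*, 00111*, 01010*, 01011*, 01101*, 01110*, 01111*, 10001*, 10010*, 10011*, 10110*, 11000*, 11010*, 11011*, 11100*, 11101*, 11111*
[col 1] -0001*, -0010*, -0011*, -0110*, -1010*, -1011*, -1101*, -1111*, 0-010*, 0-011*, 0-110*, 0-111*, 00-10*, 00-11*, 000-1*, 0001-*, 0011-*, 01-10*, 01-11*, 0101-*, 011-1*, 0111-*, 1-010*, 1-011*, 10-10*, 100-1*, 1001-*, 11-00, 11-11*, 110-0, 1101-*, 111-1*, 1110-
[col 2] --010*, --011*, -0-10, -00-1, -001-*, -1-11, -101-*, -11-1, 0--10*, 0--11*, 0-01-*, 0-11-*, 00-1-*, 01-1-*, 1-01-*
[col 3] --01-, 0--1-
Prime implicants: --01-, -0-10, -00-1, -1-11, -11-1, 0--1-, 11-00, 110-0, 1110-
PI chart (minterm → PIs covering it):
  1 | -00-1  (sole → essential)
  2 | --01-,-0-10,0--1-
  3 | --01-,-00-1,0--1-
  6 | -0-10,0--1-
  10 | --01-,0--1-
  11 | --01-,-1-11,0--1-
  13 | -11-1  (sole → essential)
  14 | 0--1-  (sole → essential)
  15 | -1-11,-11-1,0--1-
  17 | -00-1  (sole → essential)
  18 | --01-,-0-10
  22 | -0-10  (sole → essential)
  24 | 11-00,110-0
  26 | --01-,110-0
  27 | --01-,-1-11
  28 | 11-00,1110-
  29 | -11-1,1110-
  31 | -1-11,-11-1
Essential prime implicants: -0-10, -00-1, -11-1, 0--1-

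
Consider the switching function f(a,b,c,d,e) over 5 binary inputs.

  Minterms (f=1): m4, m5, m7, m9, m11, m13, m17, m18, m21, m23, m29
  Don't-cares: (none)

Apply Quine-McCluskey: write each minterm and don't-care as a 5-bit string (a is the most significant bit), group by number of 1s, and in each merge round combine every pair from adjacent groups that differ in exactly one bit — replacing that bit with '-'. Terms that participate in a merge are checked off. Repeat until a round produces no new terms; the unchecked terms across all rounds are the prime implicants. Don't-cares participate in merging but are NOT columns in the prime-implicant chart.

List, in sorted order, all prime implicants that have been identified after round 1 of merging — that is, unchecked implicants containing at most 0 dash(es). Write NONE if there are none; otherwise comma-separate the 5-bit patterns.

[col 0] 00100*, 00101*, 00111*, 01001*, 01011*, 01101*, 10001*, 10010, 10101*, 10111*, 11101*
[col 1] -0101*, -0111*, -1101*, 0-101*, 001-1*, 0010-, 01-01, 010-1, 1-101*, 10-01, 101-1*
[col 2] --101, -01-1
Prime implicants: --101, -01-1, 0010-, 01-01, 010-1, 10-01, 10010

10010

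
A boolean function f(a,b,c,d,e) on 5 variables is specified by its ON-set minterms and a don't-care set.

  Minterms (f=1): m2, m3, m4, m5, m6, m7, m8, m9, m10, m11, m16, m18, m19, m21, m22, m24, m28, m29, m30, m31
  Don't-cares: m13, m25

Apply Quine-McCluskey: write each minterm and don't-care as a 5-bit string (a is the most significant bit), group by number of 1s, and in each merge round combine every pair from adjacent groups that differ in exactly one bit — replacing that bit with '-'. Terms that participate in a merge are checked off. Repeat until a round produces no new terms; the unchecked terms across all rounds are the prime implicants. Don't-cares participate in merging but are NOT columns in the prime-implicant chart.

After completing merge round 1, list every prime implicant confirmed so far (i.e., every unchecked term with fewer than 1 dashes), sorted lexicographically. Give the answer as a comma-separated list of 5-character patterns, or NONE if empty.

[col 0] 00010*, 00011*, 00100*, 00101*, 00110*, 00111*, 01000*, 01001*, 01010*, 01011*, 01101*, 10000*, 10010*, 10011*, 10101*, 10110*, 11000*, 11001*, 11100*, 11101*, 11110*, 11111*
[col 1] -0010*, -0011*, -0101*, -0110*, -1000*, -1001*, -1101*, 0-010*, 0-011*, 0-101*, 00-10*, 00-11*, 0001-*, 001-0*, 001-1*, 0010-*, 0011-*, 01-01*, 010-0*, 010-1*, 0100-*, 0101-*, 1-000, 1-101*, 1-110, 10-10*, 100-0, 1001-*, 11-00*, 11-01*, 1100-*, 111-0*, 111-1*, 1110-*, 1111-*
[col 2] --101, -0-10, -001-, -1-01, -100-, 0-01-, 00-1-, 001--, 010--, 11-0-, 111--
Prime implicants: --101, -0-10, -001-, -1-01, -100-, 0-01-, 00-1-, 001--, 010--, 1-000, 1-110, 100-0, 11-0-, 111--

NONE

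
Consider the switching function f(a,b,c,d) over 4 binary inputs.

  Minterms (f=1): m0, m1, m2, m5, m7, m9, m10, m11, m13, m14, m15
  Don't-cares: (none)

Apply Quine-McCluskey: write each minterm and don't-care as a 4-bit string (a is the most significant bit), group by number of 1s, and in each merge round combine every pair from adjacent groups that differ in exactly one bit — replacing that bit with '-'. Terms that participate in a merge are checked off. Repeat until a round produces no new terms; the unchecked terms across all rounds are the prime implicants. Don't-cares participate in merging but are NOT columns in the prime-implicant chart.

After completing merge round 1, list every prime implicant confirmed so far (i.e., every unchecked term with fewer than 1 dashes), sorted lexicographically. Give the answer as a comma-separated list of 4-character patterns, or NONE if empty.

NONE

size-2^0 implicants → 0000(✓)  0001(✓)  0010(✓)  0101(✓)  0111(✓)  1001(✓)  1010(✓)  1011(✓)  1101(✓)  1110(✓)  1111(✓)
size-2^1 implicants → -001(✓)  -010  -101(✓)  -111(✓)  0-01(✓)  00-0  000-  01-1(✓)  1-01(✓)  1-10(✓)  1-11(✓)  10-1(✓)  101-(✓)  11-1(✓)  111-(✓)
size-2^2 implicants → --01  -1-1  1--1  1-1-
Unchecked terms (primes): --01, -010, -1-1, 00-0, 000-, 1--1, 1-1-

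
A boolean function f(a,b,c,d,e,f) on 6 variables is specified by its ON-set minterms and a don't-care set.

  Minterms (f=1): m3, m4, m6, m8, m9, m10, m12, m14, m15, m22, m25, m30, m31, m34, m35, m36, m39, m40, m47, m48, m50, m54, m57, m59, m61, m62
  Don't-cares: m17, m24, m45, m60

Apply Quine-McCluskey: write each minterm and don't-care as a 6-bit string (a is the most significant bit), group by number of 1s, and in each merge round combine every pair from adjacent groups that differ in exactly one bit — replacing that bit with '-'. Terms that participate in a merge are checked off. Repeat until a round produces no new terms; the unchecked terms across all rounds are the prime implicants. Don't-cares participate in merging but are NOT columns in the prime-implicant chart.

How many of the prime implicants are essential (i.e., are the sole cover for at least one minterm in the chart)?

size-2^0 implicants → 000011(✓)  000100(✓)  000110(✓)  001000(✓)  001001(✓)  001010(✓)  001100(✓)  001110(✓)  001111(✓)  010001(✓)  010110(✓)  011000(✓)  011001(✓)  011110(✓)  011111(✓)  100010(✓)  100011(✓)  100100(✓)  100111(✓)  101000(✓)  101101(✓)  101111(✓)  110000(✓)  110010(✓)  110110(✓)  111001(✓)  111011(✓)  111100(✓)  111101(✓)  111110(✓)
size-2^1 implicants → -00011  -00100  -01000  -01111  -10110(✓)  -11001  -11110(✓)  0-0110(✓)  0-1000(✓)  0-1001(✓)  0-1110(✓)  0-1111(✓)  00-100(✓)  00-110(✓)  0001-0(✓)  001-00(✓)  001-10(✓)  0010-0(✓)  00100-(✓)  0011-0(✓)  00111-(✓)  01-001  01-110(✓)  01100-(✓)  01111-(✓)  1-0010  1-1101  10-111  100-11  10001-  1011-1  11-110(✓)  110-10  1100-0  111-01  1110-1  1111-0  11110-
size-2^2 implicants → -1-110  0--110  0-100-  0-111-  00-1-0  001--0
Unchecked terms (primes): -00011, -00100, -01000, -01111, -1-110, -11001, 0--110, 0-100-, 0-111-, 00-1-0, 001--0, 01-001, 1-0010, 1-1101, 10-111, 100-11, 10001-, 1011-1, 110-10, 1100-0, 111-01, 1110-1, 1111-0, 11110-
Minterm coverage:
  m3 ⊆ -00011 [E]
  m4 ⊆ -00100,00-1-0
  m6 ⊆ 0--110,00-1-0
  m8 ⊆ -01000,0-100-,001--0
  m9 ⊆ 0-100- [E]
  m10 ⊆ 001--0 [E]
  m12 ⊆ 00-1-0,001--0
  m14 ⊆ 0--110,0-111-,00-1-0,001--0
  m15 ⊆ -01111,0-111-
  m22 ⊆ -1-110,0--110
  m25 ⊆ -11001,0-100-,01-001
  m30 ⊆ -1-110,0--110,0-111-
  m31 ⊆ 0-111- [E]
  m34 ⊆ 1-0010,10001-
  m35 ⊆ -00011,100-11,10001-
  m36 ⊆ -00100 [E]
  m39 ⊆ 10-111,100-11
  m40 ⊆ -01000 [E]
  m47 ⊆ -01111,10-111,1011-1
  m48 ⊆ 1100-0 [E]
  m50 ⊆ 1-0010,110-10,1100-0
  m54 ⊆ -1-110,110-10
  m57 ⊆ -11001,111-01,1110-1
  m59 ⊆ 1110-1 [E]
  m61 ⊆ 1-1101,111-01,11110-
  m62 ⊆ -1-110,1111-0
E = {-00011, -00100, -01000, 0-100-, 0-111-, 001--0, 1100-0, 1110-1}

8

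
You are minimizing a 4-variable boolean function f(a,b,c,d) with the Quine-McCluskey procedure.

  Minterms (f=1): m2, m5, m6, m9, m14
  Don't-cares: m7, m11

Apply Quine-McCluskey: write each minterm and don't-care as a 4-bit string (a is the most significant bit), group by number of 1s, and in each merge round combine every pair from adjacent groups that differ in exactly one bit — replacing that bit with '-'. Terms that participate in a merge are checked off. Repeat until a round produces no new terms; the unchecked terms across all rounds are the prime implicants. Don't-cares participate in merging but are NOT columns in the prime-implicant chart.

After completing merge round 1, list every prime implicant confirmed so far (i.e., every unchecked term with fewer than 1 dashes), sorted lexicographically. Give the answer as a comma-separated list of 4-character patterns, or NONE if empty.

Round 0: 0010✓ 0101✓ 0110✓ 0111✓ 1001✓ 1011✓ 1110✓
Round 1: -110 0-10 01-1 011- 10-1
PIs = {-110, 0-10, 01-1, 011-, 10-1}

NONE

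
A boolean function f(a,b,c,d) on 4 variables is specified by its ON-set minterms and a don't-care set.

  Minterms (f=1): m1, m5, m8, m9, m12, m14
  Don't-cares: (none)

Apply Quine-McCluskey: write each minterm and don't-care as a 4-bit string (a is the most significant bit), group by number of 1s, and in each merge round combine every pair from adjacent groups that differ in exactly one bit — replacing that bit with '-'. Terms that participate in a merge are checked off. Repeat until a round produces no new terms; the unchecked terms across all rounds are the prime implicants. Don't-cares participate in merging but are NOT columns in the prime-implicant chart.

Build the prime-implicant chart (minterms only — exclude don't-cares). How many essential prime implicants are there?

2

[col 0] 0001*, 0101*, 1000*, 1001*, 1100*, 1110*
[col 1] -001, 0-01, 1-00, 100-, 11-0
Prime implicants: -001, 0-01, 1-00, 100-, 11-0
PI chart (minterm → PIs covering it):
  1 | -001,0-01
  5 | 0-01  (sole → essential)
  8 | 1-00,100-
  9 | -001,100-
  12 | 1-00,11-0
  14 | 11-0  (sole → essential)
Essential prime implicants: 0-01, 11-0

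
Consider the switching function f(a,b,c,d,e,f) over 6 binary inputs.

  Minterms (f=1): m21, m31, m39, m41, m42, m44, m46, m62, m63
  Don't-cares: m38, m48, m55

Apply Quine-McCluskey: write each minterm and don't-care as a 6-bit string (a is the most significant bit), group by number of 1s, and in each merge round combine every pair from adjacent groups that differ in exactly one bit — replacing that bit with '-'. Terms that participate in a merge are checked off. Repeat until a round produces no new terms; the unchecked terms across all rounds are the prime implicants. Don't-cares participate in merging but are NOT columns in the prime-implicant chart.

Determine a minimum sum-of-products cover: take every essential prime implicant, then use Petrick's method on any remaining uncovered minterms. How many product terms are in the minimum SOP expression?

Round 0: 010101 011111✓ 100110✓ 100111✓ 101001 101010✓ 101100✓ 101110✓ 110000 110111✓ 111110✓ 111111✓
Round 1: -11111 1-0111 1-1110 10-110 10011- 101-10 1011-0 11-111 11111-
PIs = {-11111, 010101, 1-0111, 1-1110, 10-110, 10011-, 101-10, 101001, 1011-0, 11-111, 110000, 11111-}
Coverage chart:
  m21: 010101 ←essential
  m31: -11111 ←essential
  m39: 1-0111,10011-
  m41: 101001 ←essential
  m42: 101-10 ←essential
  m44: 1011-0 ←essential
  m46: 1-1110,10-110,101-10,1011-0
  m62: 1-1110,11111-
  m63: -11111,11-111,11111-
Essential: -11111, 010101, 101-10, 101001, 1011-0
Petrick residual → 1-0111, 1-1110
Min cover (7 terms): bcdef + a'bc'de'f + ac'def + acdef' + ab'cef' + ab'cd'e'f + ab'cdf'

7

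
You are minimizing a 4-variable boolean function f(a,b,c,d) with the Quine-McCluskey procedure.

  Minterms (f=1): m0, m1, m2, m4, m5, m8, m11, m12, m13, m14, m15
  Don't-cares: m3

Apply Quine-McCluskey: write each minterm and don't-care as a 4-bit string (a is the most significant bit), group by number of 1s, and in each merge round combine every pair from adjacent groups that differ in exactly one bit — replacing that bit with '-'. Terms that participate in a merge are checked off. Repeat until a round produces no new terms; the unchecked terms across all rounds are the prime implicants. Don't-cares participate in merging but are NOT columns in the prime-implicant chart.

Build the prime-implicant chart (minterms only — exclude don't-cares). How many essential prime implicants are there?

[col 0] 0000*, 0001*, 0010*, 0011*, 0100*, 0101*, 1000*, 1011*, 1100*, 1101*, 1110*, 1111*
[col 1] -000*, -011, -100*, -101*, 0-00*, 0-01*, 00-0*, 00-1*, 000-*, 001-*, 010-*, 1-00*, 1-11, 11-0*, 11-1*, 110-*, 111-*
[col 2] --00, -10-, 0-0-, 00--, 11--
Prime implicants: --00, -011, -10-, 0-0-, 00--, 1-11, 11--
PI chart (minterm → PIs covering it):
  0 | --00,0-0-,00--
  1 | 0-0-,00--
  2 | 00--  (sole → essential)
  4 | --00,-10-,0-0-
  5 | -10-,0-0-
  8 | --00  (sole → essential)
  11 | -011,1-11
  12 | --00,-10-,11--
  13 | -10-,11--
  14 | 11--  (sole → essential)
  15 | 1-11,11--
Essential prime implicants: --00, 00--, 11--

3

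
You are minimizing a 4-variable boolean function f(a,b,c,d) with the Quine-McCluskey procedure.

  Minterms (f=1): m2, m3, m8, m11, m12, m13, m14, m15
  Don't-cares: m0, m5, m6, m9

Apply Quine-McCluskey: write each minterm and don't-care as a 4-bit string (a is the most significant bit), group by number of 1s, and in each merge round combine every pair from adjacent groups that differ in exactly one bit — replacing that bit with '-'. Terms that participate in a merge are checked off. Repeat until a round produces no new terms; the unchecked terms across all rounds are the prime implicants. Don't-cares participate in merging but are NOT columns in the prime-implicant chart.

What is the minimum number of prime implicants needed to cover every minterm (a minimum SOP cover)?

Round 0: 0000✓ 0010✓ 0011✓ 0101✓ 0110✓ 1000✓ 1001✓ 1011✓ 1100✓ 1101✓ 1110✓ 1111✓
Round 1: -000 -011 -101 -110 0-10 00-0 001- 1-00✓ 1-01✓ 1-11✓ 10-1✓ 100-✓ 11-0✓ 11-1✓ 110-✓ 111-✓
Round 2: 1--1 1-0- 11--
PIs = {-000, -011, -101, -110, 0-10, 00-0, 001-, 1--1, 1-0-, 11--}
Coverage chart:
  m2: 0-10,00-0,001-
  m3: -011,001-
  m8: -000,1-0-
  m11: -011,1--1
  m12: 1-0-,11--
  m13: -101,1--1,1-0-,11--
  m14: -110,11--
  m15: 1--1,11--
(no essential prime implicants)
Petrick residual → -000, -011, 0-10, 11--
Min cover (4 terms): b'c'd' + b'cd + a'cd' + ab

4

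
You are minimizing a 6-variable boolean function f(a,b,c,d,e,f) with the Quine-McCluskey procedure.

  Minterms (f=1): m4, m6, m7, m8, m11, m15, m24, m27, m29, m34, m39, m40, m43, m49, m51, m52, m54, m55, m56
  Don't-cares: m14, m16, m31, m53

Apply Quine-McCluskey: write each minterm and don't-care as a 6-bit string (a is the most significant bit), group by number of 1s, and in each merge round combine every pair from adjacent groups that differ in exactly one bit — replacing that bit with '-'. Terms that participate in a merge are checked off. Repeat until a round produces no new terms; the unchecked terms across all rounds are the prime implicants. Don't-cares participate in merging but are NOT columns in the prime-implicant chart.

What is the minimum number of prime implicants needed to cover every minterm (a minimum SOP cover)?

[col 0] 000100*, 000110*, 000111*, 001000*, 001011*, 001110*, 001111*, 010000*, 011000*, 011011*, 011101*, 011111*, 100010, 100111*, 101000*, 101011*, 110001*, 110011*, 110100*, 110101*, 110110*, 110111*, 111000*
[col 1] -00111, -01000*, -01011, -11000*, 0-1000*, 0-1011*, 0-1111*, 00-110*, 00-111*, 0001-0, 00011-*, 001-11*, 00111-*, 01-000, 011-11*, 0111-1, 1-0111, 1-1000*, 110-01*, 110-11*, 1100-1*, 1101-0*, 1101-1*, 11010-*, 11011-*
[col 2] --1000, 0-1-11, 00-11-, 110--1, 1101--
Prime implicants: --1000, -00111, -01011, 0-1-11, 00-11-, 0001-0, 01-000, 0111-1, 1-0111, 100010, 110--1, 1101--
PI chart (minterm → PIs covering it):
  4 | 0001-0  (sole → essential)
  6 | 00-11-,0001-0
  7 | -00111,00-11-
  8 | --1000  (sole → essential)
  11 | -01011,0-1-11
  15 | 0-1-11,00-11-
  24 | --1000,01-000
  27 | 0-1-11  (sole → essential)
  29 | 0111-1  (sole → essential)
  34 | 100010  (sole → essential)
  39 | -00111,1-0111
  40 | --1000  (sole → essential)
  43 | -01011  (sole → essential)
  49 | 110--1  (sole → essential)
  51 | 110--1  (sole → essential)
  52 | 1101--  (sole → essential)
  54 | 1101--  (sole → essential)
  55 | 1-0111,110--1,1101--
  56 | --1000  (sole → essential)
Essential prime implicants: --1000, -01011, 0-1-11, 0001-0, 0111-1, 100010, 110--1, 1101--
Petrick residual → -00111
Minimum SOP uses 9 PIs: cd'e'f' + b'c'def + b'cd'ef + a'cef + a'b'c'df' + a'bcdf + ab'c'd'ef' + abc'f + abc'd

9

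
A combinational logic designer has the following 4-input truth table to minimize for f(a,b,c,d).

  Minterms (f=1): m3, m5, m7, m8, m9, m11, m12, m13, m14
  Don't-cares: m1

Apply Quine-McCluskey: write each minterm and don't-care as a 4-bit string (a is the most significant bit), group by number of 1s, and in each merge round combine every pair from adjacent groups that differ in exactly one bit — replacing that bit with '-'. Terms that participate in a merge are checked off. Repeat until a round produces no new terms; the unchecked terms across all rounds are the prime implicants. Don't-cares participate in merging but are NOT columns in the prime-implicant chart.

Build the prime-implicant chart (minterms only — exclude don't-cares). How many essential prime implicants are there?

Round 0: 0001✓ 0011✓ 0101✓ 0111✓ 1000✓ 1001✓ 1011✓ 1100✓ 1101✓ 1110✓
Round 1: -001✓ -011✓ -101✓ 0-01✓ 0-11✓ 00-1✓ 01-1✓ 1-00✓ 1-01✓ 10-1✓ 100-✓ 11-0 110-✓
Round 2: --01 -0-1 0--1 1-0-
PIs = {--01, -0-1, 0--1, 1-0-, 11-0}
Coverage chart:
  m3: -0-1,0--1
  m5: --01,0--1
  m7: 0--1 ←essential
  m8: 1-0- ←essential
  m9: --01,-0-1,1-0-
  m11: -0-1 ←essential
  m12: 1-0-,11-0
  m13: --01,1-0-
  m14: 11-0 ←essential
Essential: -0-1, 0--1, 1-0-, 11-0

4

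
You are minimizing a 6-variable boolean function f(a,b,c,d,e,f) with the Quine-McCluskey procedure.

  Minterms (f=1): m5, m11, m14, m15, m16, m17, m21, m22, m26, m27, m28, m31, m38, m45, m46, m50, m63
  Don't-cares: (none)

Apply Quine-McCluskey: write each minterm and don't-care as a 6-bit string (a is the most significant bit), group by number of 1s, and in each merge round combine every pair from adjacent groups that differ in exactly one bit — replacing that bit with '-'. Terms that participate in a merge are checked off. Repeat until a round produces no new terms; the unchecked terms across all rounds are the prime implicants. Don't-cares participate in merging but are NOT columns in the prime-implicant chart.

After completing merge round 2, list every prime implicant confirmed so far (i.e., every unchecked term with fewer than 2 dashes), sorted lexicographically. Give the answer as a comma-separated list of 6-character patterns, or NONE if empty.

-01110, -11111, 0-0101, 00111-, 010-01, 01000-, 010110, 01101-, 011100, 10-110, 101101, 110010

[col 0] 000101*, 001011*, 001110*, 001111*, 010000*, 010001*, 010101*, 010110, 011010*, 011011*, 011100, 011111*, 100110*, 101101, 101110*, 110010, 111111*
[col 1] -01110, -11111, 0-0101, 0-1011*, 0-1111*, 001-11*, 00111-, 010-01, 01000-, 011-11*, 01101-, 10-110
[col 2] 0-1-11
Prime implicants: -01110, -11111, 0-0101, 0-1-11, 00111-, 010-01, 01000-, 010110, 01101-, 011100, 10-110, 101101, 110010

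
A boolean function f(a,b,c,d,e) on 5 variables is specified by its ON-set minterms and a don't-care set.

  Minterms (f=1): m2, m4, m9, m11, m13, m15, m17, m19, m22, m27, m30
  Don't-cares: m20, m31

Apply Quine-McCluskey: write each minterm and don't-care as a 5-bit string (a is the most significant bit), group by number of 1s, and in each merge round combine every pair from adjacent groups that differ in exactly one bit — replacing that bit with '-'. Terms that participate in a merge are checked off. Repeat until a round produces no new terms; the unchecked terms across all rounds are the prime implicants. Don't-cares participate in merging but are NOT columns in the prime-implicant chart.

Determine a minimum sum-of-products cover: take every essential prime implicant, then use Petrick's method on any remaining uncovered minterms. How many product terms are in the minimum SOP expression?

6

Round 0: 00010 00100✓ 01001✓ 01011✓ 01101✓ 01111✓ 10001✓ 10011✓ 10100✓ 10110✓ 11011✓ 11110✓ 11111✓
Round 1: -0100 -1011✓ -1111✓ 01-01✓ 01-11✓ 010-1✓ 011-1✓ 1-011 1-110 100-1 101-0 11-11✓ 1111-
Round 2: -1-11 01--1
PIs = {-0100, -1-11, 00010, 01--1, 1-011, 1-110, 100-1, 101-0, 1111-}
Coverage chart:
  m2: 00010 ←essential
  m4: -0100 ←essential
  m9: 01--1 ←essential
  m11: -1-11,01--1
  m13: 01--1 ←essential
  m15: -1-11,01--1
  m17: 100-1 ←essential
  m19: 1-011,100-1
  m22: 1-110,101-0
  m27: -1-11,1-011
  m30: 1-110,1111-
Essential: -0100, 00010, 01--1, 100-1
Petrick residual → -1-11, 1-110
Min cover (6 terms): b'cd'e' + bde + a'b'c'de' + a'be + acde' + ab'c'e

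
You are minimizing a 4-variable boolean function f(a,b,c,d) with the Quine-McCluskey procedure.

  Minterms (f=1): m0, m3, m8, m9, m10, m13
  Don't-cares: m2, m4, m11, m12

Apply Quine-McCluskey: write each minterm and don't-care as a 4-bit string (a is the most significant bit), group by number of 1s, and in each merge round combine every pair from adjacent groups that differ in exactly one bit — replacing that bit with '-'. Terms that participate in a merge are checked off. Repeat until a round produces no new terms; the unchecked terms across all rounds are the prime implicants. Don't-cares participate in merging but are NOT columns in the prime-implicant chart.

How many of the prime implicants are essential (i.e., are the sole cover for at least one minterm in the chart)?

[col 0] 0000*, 0010*, 0011*, 0100*, 1000*, 1001*, 1010*, 1011*, 1100*, 1101*
[col 1] -000*, -010*, -011*, -100*, 0-00*, 00-0*, 001-*, 1-00*, 1-01*, 10-0*, 10-1*, 100-*, 101-*, 110-*
[col 2] --00, -0-0, -01-, 1-0-, 10--
Prime implicants: --00, -0-0, -01-, 1-0-, 10--
PI chart (minterm → PIs covering it):
  0 | --00,-0-0
  3 | -01-  (sole → essential)
  8 | --00,-0-0,1-0-,10--
  9 | 1-0-,10--
  10 | -0-0,-01-,10--
  13 | 1-0-  (sole → essential)
Essential prime implicants: -01-, 1-0-

2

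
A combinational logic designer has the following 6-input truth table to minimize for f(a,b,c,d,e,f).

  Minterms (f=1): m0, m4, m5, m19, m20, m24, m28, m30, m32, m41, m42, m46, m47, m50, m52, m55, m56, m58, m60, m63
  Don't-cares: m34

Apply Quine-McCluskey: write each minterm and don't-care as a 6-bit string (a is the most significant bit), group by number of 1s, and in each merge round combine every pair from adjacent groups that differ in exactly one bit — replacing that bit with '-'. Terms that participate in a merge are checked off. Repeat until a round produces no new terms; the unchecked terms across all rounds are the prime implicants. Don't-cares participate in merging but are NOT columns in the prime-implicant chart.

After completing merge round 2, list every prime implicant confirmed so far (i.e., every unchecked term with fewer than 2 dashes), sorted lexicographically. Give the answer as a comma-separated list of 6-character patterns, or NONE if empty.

size-2^0 implicants → 000000(✓)  000100(✓)  000101(✓)  010011  010100(✓)  011000(✓)  011100(✓)  011110(✓)  100000(✓)  100010(✓)  101001  101010(✓)  101110(✓)  101111(✓)  110010(✓)  110100(✓)  110111(✓)  111000(✓)  111010(✓)  111100(✓)  111111(✓)
size-2^1 implicants → -00000  -10100(✓)  -11000(✓)  -11100(✓)  0-0100  000-00  00010-  01-100(✓)  011-00(✓)  0111-0  1-0010(✓)  1-1010(✓)  1-1111  10-010(✓)  1000-0  101-10  10111-  11-010(✓)  11-100(✓)  11-111  111-00(✓)  1110-0
size-2^2 implicants → -1-100  -11-00  1--010
Unchecked terms (primes): -00000, -1-100, -11-00, 0-0100, 000-00, 00010-, 010011, 0111-0, 1--010, 1-1111, 1000-0, 101-10, 101001, 10111-, 11-111, 1110-0

-00000, 0-0100, 000-00, 00010-, 010011, 0111-0, 1-1111, 1000-0, 101-10, 101001, 10111-, 11-111, 1110-0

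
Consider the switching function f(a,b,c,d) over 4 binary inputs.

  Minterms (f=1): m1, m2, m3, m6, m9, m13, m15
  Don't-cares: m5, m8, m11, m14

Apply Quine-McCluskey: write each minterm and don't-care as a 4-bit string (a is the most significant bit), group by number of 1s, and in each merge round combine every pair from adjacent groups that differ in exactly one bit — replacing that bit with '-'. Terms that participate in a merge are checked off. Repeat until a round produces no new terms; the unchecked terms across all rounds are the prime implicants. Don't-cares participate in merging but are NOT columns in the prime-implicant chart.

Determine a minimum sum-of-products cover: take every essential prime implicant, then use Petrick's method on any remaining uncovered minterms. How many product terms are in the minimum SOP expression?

size-2^0 implicants → 0001(✓)  0010(✓)  0011(✓)  0101(✓)  0110(✓)  1000(✓)  1001(✓)  1011(✓)  1101(✓)  1110(✓)  1111(✓)
size-2^1 implicants → -001(✓)  -011(✓)  -101(✓)  -110  0-01(✓)  0-10  00-1(✓)  001-  1-01(✓)  1-11(✓)  10-1(✓)  100-  11-1(✓)  111-
size-2^2 implicants → --01  -0-1  1--1
Unchecked terms (primes): --01, -0-1, -110, 0-10, 001-, 1--1, 100-, 111-
Minterm coverage:
  m1 ⊆ --01,-0-1
  m2 ⊆ 0-10,001-
  m3 ⊆ -0-1,001-
  m6 ⊆ -110,0-10
  m9 ⊆ --01,-0-1,1--1,100-
  m13 ⊆ --01,1--1
  m15 ⊆ 1--1,111-
(no essential prime implicants)
Petrick residual → -0-1, 0-10, 1--1
Cover = b'd + a'cd' + ad  |cover|=3

3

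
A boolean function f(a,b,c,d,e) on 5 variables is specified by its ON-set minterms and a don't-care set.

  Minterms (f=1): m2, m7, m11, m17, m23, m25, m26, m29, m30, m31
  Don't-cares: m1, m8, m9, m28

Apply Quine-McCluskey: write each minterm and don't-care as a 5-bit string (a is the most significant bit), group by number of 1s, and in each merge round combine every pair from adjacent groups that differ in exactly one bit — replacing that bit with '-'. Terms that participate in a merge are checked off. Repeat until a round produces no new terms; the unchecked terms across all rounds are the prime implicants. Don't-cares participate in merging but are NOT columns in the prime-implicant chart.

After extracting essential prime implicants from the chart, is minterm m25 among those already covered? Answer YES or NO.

size-2^0 implicants → 00001(✓)  00010  00111(✓)  01000(✓)  01001(✓)  01011(✓)  10001(✓)  10111(✓)  11001(✓)  11010(✓)  11100(✓)  11101(✓)  11110(✓)  11111(✓)
size-2^1 implicants → -0001(✓)  -0111  -1001(✓)  0-001(✓)  010-1  0100-  1-001(✓)  1-111  11-01  11-10  111-0(✓)  111-1(✓)  1110-(✓)  1111-(✓)
size-2^2 implicants → --001  111--
Unchecked terms (primes): --001, -0111, 00010, 010-1, 0100-, 1-111, 11-01, 11-10, 111--
Minterm coverage:
  m2 ⊆ 00010 [E]
  m7 ⊆ -0111 [E]
  m11 ⊆ 010-1 [E]
  m17 ⊆ --001 [E]
  m23 ⊆ -0111,1-111
  m25 ⊆ --001,11-01
  m26 ⊆ 11-10 [E]
  m29 ⊆ 11-01,111--
  m30 ⊆ 11-10,111--
  m31 ⊆ 1-111,111--
E = {--001, -0111, 00010, 010-1, 11-10}

YES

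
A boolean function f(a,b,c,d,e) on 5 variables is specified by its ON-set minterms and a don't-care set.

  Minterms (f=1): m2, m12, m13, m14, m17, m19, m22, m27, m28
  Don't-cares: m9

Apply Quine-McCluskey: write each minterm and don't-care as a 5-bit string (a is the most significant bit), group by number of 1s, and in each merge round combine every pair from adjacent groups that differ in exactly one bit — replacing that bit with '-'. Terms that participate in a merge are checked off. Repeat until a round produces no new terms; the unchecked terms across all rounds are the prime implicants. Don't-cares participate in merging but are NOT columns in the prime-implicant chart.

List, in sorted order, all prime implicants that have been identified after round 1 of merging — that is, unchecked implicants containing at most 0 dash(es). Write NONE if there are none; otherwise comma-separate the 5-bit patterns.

00010, 10110

[col 0] 00010, 01001*, 01100*, 01101*, 01110*, 10001*, 10011*, 10110, 11011*, 11100*
[col 1] -1100, 01-01, 011-0, 0110-, 1-011, 100-1
Prime implicants: -1100, 00010, 01-01, 011-0, 0110-, 1-011, 100-1, 10110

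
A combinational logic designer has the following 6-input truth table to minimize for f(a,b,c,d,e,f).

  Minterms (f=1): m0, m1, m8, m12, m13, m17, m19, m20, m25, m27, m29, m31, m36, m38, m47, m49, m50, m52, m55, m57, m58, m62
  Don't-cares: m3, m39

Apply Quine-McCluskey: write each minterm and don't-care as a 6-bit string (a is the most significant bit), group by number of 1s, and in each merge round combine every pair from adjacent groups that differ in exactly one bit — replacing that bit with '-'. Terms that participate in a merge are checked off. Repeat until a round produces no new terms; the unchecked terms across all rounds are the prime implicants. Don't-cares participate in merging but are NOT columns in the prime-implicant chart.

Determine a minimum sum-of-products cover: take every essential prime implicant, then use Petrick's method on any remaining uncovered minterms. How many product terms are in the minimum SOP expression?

11

[col 0] 000000*, 000001*, 000011*, 001000*, 001100*, 001101*, 010001*, 010011*, 010100*, 011001*, 011011*, 011101*, 011111*, 100100*, 100110*, 100111*, 101111*, 110001*, 110010*, 110100*, 110111*, 111001*, 111010*, 111110*
[col 1] -10001*, -10100, -11001*, 0-0001*, 0-0011*, 0-1101, 00-000, 0000-1*, 00000-, 001-00, 00110-, 01-001*, 01-011*, 0100-1*, 011-01*, 011-11*, 0110-1*, 0111-1*, 1-0100, 1-0111, 10-111, 1001-0, 10011-, 11-001*, 11-010, 111-10
[col 2] -1-001, 0-00-1, 01-0-1, 011--1
Prime implicants: -1-001, -10100, 0-00-1, 0-1101, 00-000, 00000-, 001-00, 00110-, 01-0-1, 011--1, 1-0100, 1-0111, 10-111, 1001-0, 10011-, 11-010, 111-10
PI chart (minterm → PIs covering it):
  0 | 00-000,00000-
  1 | 0-00-1,00000-
  8 | 00-000,001-00
  12 | 001-00,00110-
  13 | 0-1101,00110-
  17 | -1-001,0-00-1,01-0-1
  19 | 0-00-1,01-0-1
  20 | -10100  (sole → essential)
  25 | -1-001,01-0-1,011--1
  27 | 01-0-1,011--1
  29 | 0-1101,011--1
  31 | 011--1  (sole → essential)
  36 | 1-0100,1001-0
  38 | 1001-0,10011-
  47 | 10-111  (sole → essential)
  49 | -1-001  (sole → essential)
  50 | 11-010  (sole → essential)
  52 | -10100,1-0100
  55 | 1-0111  (sole → essential)
  57 | -1-001  (sole → essential)
  58 | 11-010,111-10
  62 | 111-10  (sole → essential)
Essential prime implicants: -1-001, -10100, 011--1, 1-0111, 10-111, 11-010, 111-10
Petrick residual → 0-00-1, 00-000, 00110-, 1001-0
Minimum SOP uses 11 PIs: bd'e'f + bc'de'f' + a'c'd'f + a'b'd'e'f' + a'b'cde' + a'bcf + ac'def + ab'def + ab'c'df' + abd'ef' + abcef'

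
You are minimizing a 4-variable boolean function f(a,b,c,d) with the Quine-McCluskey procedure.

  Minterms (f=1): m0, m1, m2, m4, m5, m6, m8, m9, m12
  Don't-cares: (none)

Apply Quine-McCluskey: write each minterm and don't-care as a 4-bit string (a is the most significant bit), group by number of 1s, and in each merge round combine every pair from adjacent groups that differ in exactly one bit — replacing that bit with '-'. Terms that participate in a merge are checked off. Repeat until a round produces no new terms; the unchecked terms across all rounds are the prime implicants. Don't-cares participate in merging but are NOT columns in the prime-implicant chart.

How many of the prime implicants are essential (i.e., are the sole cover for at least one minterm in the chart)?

4

Round 0: 0000✓ 0001✓ 0010✓ 0100✓ 0101✓ 0110✓ 1000✓ 1001✓ 1100✓
Round 1: -000✓ -001✓ -100✓ 0-00✓ 0-01✓ 0-10✓ 00-0✓ 000-✓ 01-0✓ 010-✓ 1-00✓ 100-✓
Round 2: --00 -00- 0--0 0-0-
PIs = {--00, -00-, 0--0, 0-0-}
Coverage chart:
  m0: --00,-00-,0--0,0-0-
  m1: -00-,0-0-
  m2: 0--0 ←essential
  m4: --00,0--0,0-0-
  m5: 0-0- ←essential
  m6: 0--0 ←essential
  m8: --00,-00-
  m9: -00- ←essential
  m12: --00 ←essential
Essential: --00, -00-, 0--0, 0-0-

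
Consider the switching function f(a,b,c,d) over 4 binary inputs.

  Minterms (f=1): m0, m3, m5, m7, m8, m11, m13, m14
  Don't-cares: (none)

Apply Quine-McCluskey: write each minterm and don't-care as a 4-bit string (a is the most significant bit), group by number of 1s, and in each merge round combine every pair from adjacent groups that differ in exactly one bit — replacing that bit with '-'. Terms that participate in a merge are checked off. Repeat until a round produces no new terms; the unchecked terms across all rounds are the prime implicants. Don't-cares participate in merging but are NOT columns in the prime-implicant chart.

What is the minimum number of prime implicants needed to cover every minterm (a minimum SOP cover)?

Round 0: 0000✓ 0011✓ 0101✓ 0111✓ 1000✓ 1011✓ 1101✓ 1110
Round 1: -000 -011 -101 0-11 01-1
PIs = {-000, -011, -101, 0-11, 01-1, 1110}
Coverage chart:
  m0: -000 ←essential
  m3: -011,0-11
  m5: -101,01-1
  m7: 0-11,01-1
  m8: -000 ←essential
  m11: -011 ←essential
  m13: -101 ←essential
  m14: 1110 ←essential
Essential: -000, -011, -101, 1110
Petrick residual → 0-11
Min cover (5 terms): b'c'd' + b'cd + bc'd + a'cd + abcd'

5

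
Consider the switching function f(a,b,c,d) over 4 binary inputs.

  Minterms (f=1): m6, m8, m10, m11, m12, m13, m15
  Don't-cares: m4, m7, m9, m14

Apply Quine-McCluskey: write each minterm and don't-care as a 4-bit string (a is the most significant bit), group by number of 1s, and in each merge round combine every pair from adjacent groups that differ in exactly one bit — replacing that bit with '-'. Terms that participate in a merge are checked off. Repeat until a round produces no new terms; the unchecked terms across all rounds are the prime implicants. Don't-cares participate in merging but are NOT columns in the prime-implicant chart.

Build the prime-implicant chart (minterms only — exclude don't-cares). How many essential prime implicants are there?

Round 0: 0100✓ 0110✓ 0111✓ 1000✓ 1001✓ 1010✓ 1011✓ 1100✓ 1101✓ 1110✓ 1111✓
Round 1: -100✓ -110✓ -111✓ 01-0✓ 011-✓ 1-00✓ 1-01✓ 1-10✓ 1-11✓ 10-0✓ 10-1✓ 100-✓ 101-✓ 11-0✓ 11-1✓ 110-✓ 111-✓
Round 2: -1-0 -11- 1--0✓ 1--1✓ 1-0-✓ 1-1-✓ 10--✓ 11--✓
Round 3: 1---
PIs = {-1-0, -11-, 1---}
Coverage chart:
  m6: -1-0,-11-
  m8: 1--- ←essential
  m10: 1--- ←essential
  m11: 1--- ←essential
  m12: -1-0,1---
  m13: 1--- ←essential
  m15: -11-,1---
Essential: 1---

1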